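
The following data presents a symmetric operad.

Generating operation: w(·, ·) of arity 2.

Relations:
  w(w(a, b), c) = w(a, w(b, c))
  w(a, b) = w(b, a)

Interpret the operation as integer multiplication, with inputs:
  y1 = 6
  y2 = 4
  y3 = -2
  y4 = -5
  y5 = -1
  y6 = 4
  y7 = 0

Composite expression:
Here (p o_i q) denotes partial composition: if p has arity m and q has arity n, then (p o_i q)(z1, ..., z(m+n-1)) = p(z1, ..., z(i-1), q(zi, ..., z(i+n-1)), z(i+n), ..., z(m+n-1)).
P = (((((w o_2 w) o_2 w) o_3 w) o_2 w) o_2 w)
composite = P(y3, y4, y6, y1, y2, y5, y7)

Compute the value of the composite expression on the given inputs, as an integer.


w(y4, y6) = -20
w(w(y4, y6), y1) = -120
w(y2, y5) = -4
w(w(w(y4, y6), y1), w(y2, y5)) = 480
w(w(w(w(y4, y6), y1), w(y2, y5)), y7) = 0
w(y3, w(w(w(w(y4, y6), y1), w(y2, y5)), y7)) = 0

0


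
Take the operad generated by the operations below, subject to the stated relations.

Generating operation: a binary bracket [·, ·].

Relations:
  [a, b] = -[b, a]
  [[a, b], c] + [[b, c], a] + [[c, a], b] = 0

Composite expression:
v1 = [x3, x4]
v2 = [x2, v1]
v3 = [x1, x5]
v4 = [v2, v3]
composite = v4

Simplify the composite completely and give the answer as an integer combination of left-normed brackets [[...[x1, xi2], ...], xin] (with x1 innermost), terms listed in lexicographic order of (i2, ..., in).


-[[[[x1, x5], x2], x3], x4] + [[[[x1, x5], x2], x4], x3] + [[[[x1, x5], x3], x4], x2] - [[[[x1, x5], x4], x3], x2]

A multilinear Lie element is pinned by x1-initial words (x1 innermost).
Composite bracket: [[x2, [x3, x4]], [x1, x5]]
Under [a, b] = ab - ba we get 16 signed associative words (2^4 = 16).
Only words starting with x1 matter:
  from x1x5x2x3x4, sign -1: term -[[[[x1, x5], x2], x3], x4]
  from x1x5x2x4x3, sign +1: term +[[[[x1, x5], x2], x4], x3]
  from x1x5x3x4x2, sign +1: term +[[[[x1, x5], x3], x4], x2]
  from x1x5x4x3x2, sign -1: term -[[[[x1, x5], x4], x3], x2]


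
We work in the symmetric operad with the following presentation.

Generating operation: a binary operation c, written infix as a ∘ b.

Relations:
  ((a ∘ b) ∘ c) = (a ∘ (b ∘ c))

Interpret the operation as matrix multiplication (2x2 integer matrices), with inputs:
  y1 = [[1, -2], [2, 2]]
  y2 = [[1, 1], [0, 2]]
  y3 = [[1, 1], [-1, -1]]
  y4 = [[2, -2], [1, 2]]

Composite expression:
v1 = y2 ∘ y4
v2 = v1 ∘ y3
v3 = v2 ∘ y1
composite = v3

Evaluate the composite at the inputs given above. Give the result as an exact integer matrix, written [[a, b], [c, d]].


[[9, 0], [-6, 0]]


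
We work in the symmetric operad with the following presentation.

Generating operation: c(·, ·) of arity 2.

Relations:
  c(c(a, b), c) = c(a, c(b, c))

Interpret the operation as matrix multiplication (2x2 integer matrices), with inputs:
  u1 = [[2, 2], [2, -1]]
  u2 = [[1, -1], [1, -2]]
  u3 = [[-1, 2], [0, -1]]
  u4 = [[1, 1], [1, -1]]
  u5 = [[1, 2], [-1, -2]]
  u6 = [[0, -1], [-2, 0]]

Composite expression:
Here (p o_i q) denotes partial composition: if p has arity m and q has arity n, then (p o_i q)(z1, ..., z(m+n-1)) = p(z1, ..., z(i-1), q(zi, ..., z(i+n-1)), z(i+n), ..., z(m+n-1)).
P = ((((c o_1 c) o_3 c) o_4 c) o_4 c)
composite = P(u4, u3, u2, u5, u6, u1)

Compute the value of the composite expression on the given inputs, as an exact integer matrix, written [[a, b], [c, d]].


[[-10, -7], [-70, -49]]

c(u4, u3) = [[-1, 1], [-1, 3]]
c(u5, u6) = [[-4, -1], [4, 1]]
c(c(u5, u6), u1) = [[-10, -7], [10, 7]]
c(u2, c(c(u5, u6), u1)) = [[-20, -14], [-30, -21]]
c(c(u4, u3), c(u2, c(c(u5, u6), u1))) = [[-10, -7], [-70, -49]]


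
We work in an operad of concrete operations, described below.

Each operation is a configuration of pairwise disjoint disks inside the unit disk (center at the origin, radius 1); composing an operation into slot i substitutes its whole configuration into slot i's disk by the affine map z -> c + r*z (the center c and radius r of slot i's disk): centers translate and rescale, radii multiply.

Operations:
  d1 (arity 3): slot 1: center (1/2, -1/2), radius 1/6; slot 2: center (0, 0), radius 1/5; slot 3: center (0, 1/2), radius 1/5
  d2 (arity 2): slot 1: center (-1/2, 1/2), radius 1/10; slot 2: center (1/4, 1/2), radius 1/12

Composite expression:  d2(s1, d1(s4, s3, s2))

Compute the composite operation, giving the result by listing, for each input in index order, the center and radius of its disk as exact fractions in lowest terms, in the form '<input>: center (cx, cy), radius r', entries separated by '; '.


s1: center (-1/2, 1/2), radius 1/10; s2: center (1/4, 13/24), radius 1/60; s3: center (1/4, 1/2), radius 1/60; s4: center (7/24, 11/24), radius 1/72


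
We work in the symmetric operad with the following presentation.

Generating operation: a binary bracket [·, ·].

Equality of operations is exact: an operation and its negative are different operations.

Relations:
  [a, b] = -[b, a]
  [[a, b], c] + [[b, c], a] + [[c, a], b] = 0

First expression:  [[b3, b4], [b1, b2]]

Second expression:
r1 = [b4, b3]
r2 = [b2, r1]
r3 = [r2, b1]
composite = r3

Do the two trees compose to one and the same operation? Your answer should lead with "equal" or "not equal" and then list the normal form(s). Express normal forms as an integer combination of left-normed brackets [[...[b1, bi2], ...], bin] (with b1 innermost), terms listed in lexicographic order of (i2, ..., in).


not equal — first -[[[b1, b2], b3], b4] + [[[b1, b2], b4], b3], second [[[b1, b2], b3], b4] - [[[b1, b2], b4], b3] - [[[b1, b3], b4], b2] + [[[b1, b4], b3], b2]

The first expression reduces to -[[[b1, b2], b3], b4] + [[[b1, b2], b4], b3]
The second expression reduces to [[[b1, b2], b3], b4] - [[[b1, b2], b4], b3] - [[[b1, b3], b4], b2] + [[[b1, b4], b3], b2]
They disagree, so not equal.


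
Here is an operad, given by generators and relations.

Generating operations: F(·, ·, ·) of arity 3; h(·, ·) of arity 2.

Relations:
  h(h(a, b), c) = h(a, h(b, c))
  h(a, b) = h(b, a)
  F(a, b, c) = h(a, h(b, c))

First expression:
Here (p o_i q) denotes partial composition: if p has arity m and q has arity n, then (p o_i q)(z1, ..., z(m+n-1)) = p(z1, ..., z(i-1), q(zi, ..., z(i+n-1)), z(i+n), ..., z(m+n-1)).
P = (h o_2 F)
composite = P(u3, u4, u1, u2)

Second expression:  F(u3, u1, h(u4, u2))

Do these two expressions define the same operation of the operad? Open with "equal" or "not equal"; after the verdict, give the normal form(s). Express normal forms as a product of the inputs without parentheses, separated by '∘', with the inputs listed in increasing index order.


The first expression, normalized: u1 ∘ u2 ∘ u3 ∘ u4
The second expression, normalized: u1 ∘ u2 ∘ u3 ∘ u4
Both agree, so they are equal.

equal: each reduces to u1 ∘ u2 ∘ u3 ∘ u4


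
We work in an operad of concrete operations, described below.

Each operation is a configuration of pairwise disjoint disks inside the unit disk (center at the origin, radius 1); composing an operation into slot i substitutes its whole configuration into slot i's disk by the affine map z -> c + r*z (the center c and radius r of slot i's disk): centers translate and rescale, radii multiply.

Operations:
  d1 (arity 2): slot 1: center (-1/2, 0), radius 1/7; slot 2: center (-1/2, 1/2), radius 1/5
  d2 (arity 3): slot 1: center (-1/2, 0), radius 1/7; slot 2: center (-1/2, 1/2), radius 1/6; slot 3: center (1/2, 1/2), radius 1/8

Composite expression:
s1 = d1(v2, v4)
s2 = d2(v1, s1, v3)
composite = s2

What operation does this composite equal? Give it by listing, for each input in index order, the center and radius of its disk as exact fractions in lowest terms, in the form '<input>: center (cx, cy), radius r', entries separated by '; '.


Only the slot chain above each v matters under d2; compose those maps.
tracing v1 down its 1-map path: center (-1/2, 0), radius 1/7
tracing v2 down its 2-map path: center (-7/12, 1/2), radius 1/42
tracing v4 down its 2-map path: center (-7/12, 7/12), radius 1/30
tracing v3 down its 1-map path: center (1/2, 1/2), radius 1/8

v1: center (-1/2, 0), radius 1/7; v2: center (-7/12, 1/2), radius 1/42; v3: center (1/2, 1/2), radius 1/8; v4: center (-7/12, 7/12), radius 1/30


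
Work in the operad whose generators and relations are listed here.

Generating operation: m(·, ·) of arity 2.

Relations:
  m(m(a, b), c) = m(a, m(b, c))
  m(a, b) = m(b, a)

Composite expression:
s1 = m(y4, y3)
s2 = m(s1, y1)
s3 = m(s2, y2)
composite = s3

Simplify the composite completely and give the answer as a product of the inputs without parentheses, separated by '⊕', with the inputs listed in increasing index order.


Key point: m commutes, so take the y-inputs in any fixed order.
m(y4, y3) spells out as y4 ⊕ y3
m(m(y4, y3), y1) spells out as y4 ⊕ y3 ⊕ y1
m(m(m(y4, y3), y1), y2) spells out as y4 ⊕ y3 ⊕ y1 ⊕ y2
putting the inputs in ascending order: y1 ⊕ y2 ⊕ y3 ⊕ y4

y1 ⊕ y2 ⊕ y3 ⊕ y4


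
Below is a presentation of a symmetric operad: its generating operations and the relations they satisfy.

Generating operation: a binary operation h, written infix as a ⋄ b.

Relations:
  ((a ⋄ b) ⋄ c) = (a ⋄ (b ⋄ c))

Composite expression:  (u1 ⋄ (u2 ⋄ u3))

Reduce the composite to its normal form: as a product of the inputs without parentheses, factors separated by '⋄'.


u1 ⋄ u2 ⋄ u3

Every regrouping of h is equal, so read the u-inputs in written order.
(u2 ⋄ u3) spells out as u2 ⋄ u3
(u1 ⋄ (u2 ⋄ u3)) spells out as u1 ⋄ u2 ⋄ u3


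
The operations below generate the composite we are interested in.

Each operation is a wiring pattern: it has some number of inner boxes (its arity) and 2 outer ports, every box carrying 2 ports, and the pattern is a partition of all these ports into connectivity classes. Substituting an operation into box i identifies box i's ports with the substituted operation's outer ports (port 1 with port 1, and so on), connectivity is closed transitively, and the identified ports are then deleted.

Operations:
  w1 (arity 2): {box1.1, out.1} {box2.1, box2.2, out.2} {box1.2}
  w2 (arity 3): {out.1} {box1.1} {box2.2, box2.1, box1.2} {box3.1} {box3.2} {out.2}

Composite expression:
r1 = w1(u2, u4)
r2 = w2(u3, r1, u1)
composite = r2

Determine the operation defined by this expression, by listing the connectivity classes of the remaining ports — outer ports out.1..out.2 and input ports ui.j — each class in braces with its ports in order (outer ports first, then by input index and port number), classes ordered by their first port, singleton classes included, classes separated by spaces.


{out.1} {out.2} {u1.1} {u1.2} {u2.1, u3.2, u4.1, u4.2} {u2.2} {u3.1}

Reachability decides: close wires over w2-identified ports.
w1 over (u2, u4) gives {out.1, u2.1} {out.2, u4.1, u4.2} {u2.2}, out.j being that stage's outer ports
w2 over (u3, u2, u4, u1) gives {out.1} {out.2} {u1.1} {u1.2} {u2.1, u3.2, u4.1, u4.2} {u2.2} {u3.1}, out.j being that stage's outer ports


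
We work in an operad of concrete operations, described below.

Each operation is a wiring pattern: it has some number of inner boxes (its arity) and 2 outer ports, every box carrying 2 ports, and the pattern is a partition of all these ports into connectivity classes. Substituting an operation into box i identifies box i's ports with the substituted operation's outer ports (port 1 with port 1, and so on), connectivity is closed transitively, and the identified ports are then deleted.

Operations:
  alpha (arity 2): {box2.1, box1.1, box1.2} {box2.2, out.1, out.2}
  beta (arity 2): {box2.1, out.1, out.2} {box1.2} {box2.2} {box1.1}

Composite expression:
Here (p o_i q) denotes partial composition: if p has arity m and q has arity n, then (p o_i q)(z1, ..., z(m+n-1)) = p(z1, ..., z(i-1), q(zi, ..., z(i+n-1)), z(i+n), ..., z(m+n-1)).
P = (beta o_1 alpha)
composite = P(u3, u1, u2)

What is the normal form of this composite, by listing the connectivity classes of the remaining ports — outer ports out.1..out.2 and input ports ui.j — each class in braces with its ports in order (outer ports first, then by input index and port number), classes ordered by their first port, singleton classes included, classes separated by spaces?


Two ports join when wires chain via beta-identified ports.
the subtree at alpha composes to {out.1, out.2, u1.2} {u1.1, u3.1, u3.2} on (u3, u1); out.j = own outer ports
the subtree at beta composes to {out.1, out.2, u2.1} {u1.1, u3.1, u3.2} {u1.2} {u2.2} on (u3, u1, u2); out.j = own outer ports

{out.1, out.2, u2.1} {u1.1, u3.1, u3.2} {u1.2} {u2.2}


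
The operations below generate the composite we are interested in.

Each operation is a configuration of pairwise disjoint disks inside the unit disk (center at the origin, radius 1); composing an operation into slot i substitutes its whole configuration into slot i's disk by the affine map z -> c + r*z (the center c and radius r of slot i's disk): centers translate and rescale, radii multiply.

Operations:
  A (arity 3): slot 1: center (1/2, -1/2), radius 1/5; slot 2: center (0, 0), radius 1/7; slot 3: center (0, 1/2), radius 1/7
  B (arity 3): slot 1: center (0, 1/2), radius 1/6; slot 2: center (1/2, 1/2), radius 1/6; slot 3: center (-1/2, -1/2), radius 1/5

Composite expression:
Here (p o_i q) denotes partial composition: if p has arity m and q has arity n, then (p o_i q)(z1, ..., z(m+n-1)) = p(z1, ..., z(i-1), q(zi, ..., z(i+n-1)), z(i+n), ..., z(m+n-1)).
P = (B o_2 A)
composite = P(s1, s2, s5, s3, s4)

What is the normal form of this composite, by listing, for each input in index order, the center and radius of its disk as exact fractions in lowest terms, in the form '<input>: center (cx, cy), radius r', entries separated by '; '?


s1: center (0, 1/2), radius 1/6; s2: center (7/12, 5/12), radius 1/30; s3: center (1/2, 7/12), radius 1/42; s4: center (-1/2, -1/2), radius 1/5; s5: center (1/2, 1/2), radius 1/42

Follow each s-input down from B: c' goes to c + r*c', radius to r*r'.
for s1, the 1-step affine chain lands on center (0, 1/2), radius 1/6
for s2, the 2-step affine chain lands on center (7/12, 5/12), radius 1/30
for s5, the 2-step affine chain lands on center (1/2, 1/2), radius 1/42
for s3, the 2-step affine chain lands on center (1/2, 7/12), radius 1/42
for s4, the 1-step affine chain lands on center (-1/2, -1/2), radius 1/5


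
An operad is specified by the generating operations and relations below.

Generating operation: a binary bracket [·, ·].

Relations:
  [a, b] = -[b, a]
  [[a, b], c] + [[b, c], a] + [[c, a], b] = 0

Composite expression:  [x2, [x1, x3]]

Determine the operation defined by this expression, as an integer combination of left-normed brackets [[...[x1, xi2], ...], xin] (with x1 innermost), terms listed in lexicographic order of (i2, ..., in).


-[[x1, x3], x2]


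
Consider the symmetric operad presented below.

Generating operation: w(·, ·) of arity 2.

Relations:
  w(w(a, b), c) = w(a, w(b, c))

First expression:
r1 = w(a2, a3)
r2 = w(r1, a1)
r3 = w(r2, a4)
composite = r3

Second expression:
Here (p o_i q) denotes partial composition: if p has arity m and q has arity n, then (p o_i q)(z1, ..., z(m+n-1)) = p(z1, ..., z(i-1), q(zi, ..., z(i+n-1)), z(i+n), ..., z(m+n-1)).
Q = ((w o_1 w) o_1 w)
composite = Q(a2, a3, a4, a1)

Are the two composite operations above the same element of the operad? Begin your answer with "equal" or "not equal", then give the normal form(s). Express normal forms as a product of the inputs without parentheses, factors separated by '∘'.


not equal; first: a2 ∘ a3 ∘ a1 ∘ a4; second: a2 ∘ a3 ∘ a4 ∘ a1

The first composite normalizes to a2 ∘ a3 ∘ a1 ∘ a4
The second composite normalizes to a2 ∘ a3 ∘ a4 ∘ a1
The forms do not match — not equal.


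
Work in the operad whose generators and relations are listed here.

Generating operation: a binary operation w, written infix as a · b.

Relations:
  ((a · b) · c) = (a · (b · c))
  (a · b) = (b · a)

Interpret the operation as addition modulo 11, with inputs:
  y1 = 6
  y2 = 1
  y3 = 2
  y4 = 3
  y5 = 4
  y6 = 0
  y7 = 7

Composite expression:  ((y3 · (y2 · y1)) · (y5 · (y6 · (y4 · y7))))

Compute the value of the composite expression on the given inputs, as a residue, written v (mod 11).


(y2 · y1) = 7
(y3 · (y2 · y1)) = 9
(y4 · y7) = 10
(y6 · (y4 · y7)) = 10
(y5 · (y6 · (y4 · y7))) = 3
((y3 · (y2 · y1)) · (y5 · (y6 · (y4 · y7)))) = 1

1 (mod 11)


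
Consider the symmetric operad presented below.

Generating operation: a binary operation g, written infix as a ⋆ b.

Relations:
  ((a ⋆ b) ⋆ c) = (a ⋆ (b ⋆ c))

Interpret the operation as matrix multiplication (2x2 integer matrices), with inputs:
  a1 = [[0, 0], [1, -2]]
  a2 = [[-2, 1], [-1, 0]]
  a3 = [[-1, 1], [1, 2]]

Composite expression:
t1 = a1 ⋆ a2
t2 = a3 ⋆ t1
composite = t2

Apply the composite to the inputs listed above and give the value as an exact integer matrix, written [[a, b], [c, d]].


(a1 ⋆ a2) = [[0, 0], [0, 1]]
(a3 ⋆ (a1 ⋆ a2)) = [[0, 1], [0, 2]]

[[0, 1], [0, 2]]


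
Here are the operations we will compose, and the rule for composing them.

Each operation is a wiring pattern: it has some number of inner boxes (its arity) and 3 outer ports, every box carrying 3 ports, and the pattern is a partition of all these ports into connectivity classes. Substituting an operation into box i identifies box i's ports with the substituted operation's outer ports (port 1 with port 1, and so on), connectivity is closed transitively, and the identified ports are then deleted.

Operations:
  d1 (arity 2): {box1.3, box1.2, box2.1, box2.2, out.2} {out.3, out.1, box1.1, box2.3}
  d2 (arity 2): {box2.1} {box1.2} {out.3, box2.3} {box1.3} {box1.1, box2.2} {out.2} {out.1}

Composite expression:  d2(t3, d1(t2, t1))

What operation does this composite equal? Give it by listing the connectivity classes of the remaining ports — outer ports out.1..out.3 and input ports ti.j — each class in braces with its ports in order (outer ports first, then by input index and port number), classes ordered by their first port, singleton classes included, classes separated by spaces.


Reachability decides: close wires over d2-identified ports.
after d1, the pattern on (t2, t1) reads {out.1, out.3, t1.3, t2.1} {out.2, t1.1, t1.2, t2.2, t2.3} (out.j = its outer ports)
after d2, the pattern on (t3, t2, t1) reads {out.1} {out.2} {out.3, t1.3, t2.1} {t1.1, t1.2, t2.2, t2.3, t3.1} {t3.2} {t3.3} (out.j = its outer ports)

{out.1} {out.2} {out.3, t1.3, t2.1} {t1.1, t1.2, t2.2, t2.3, t3.1} {t3.2} {t3.3}


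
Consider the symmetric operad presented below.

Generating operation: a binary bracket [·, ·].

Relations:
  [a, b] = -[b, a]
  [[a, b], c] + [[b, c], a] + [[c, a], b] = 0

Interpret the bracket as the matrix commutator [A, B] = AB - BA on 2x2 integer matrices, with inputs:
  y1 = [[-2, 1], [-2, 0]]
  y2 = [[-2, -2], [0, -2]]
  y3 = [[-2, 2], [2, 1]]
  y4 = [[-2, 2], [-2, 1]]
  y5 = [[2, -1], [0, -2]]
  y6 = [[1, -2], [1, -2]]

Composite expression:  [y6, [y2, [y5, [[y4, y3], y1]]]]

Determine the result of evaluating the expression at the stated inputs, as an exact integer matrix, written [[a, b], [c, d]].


[[32, 160], [128, -32]]

[y4, y3] = [[8, 0], [12, -8]]
[[y4, y3], y1] = [[-12, 16], [8, 12]]
[y5, [[y4, y3], y1]] = [[-8, 40], [-32, 8]]
[y2, [y5, [[y4, y3], y1]]] = [[64, -32], [0, -64]]
[y6, [y2, [y5, [[y4, y3], y1]]]] = [[32, 160], [128, -32]]


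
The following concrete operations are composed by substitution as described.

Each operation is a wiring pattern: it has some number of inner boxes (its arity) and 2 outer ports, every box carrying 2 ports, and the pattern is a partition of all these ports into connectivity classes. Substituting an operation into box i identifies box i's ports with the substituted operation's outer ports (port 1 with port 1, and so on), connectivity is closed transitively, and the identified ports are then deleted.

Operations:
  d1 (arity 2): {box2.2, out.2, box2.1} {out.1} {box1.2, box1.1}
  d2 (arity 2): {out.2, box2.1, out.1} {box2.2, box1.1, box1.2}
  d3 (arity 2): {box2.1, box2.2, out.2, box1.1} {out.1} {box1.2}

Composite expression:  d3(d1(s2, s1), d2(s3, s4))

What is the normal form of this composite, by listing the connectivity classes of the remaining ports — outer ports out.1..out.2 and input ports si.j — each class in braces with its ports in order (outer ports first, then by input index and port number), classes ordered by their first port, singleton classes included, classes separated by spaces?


{out.1} {out.2, s4.1} {s1.1, s1.2} {s2.1, s2.2} {s3.1, s3.2, s4.2}


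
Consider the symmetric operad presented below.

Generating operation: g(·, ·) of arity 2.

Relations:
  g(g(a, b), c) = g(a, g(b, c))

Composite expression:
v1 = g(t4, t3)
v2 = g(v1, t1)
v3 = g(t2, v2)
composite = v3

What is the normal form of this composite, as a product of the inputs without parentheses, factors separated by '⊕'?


t2 ⊕ t4 ⊕ t3 ⊕ t1

Key point: g is associative — brackets drop, the t-order remains.
g(t4, t3) unparenthesizes to t4 ⊕ t3
g(g(t4, t3), t1) unparenthesizes to t4 ⊕ t3 ⊕ t1
g(t2, g(g(t4, t3), t1)) unparenthesizes to t2 ⊕ t4 ⊕ t3 ⊕ t1


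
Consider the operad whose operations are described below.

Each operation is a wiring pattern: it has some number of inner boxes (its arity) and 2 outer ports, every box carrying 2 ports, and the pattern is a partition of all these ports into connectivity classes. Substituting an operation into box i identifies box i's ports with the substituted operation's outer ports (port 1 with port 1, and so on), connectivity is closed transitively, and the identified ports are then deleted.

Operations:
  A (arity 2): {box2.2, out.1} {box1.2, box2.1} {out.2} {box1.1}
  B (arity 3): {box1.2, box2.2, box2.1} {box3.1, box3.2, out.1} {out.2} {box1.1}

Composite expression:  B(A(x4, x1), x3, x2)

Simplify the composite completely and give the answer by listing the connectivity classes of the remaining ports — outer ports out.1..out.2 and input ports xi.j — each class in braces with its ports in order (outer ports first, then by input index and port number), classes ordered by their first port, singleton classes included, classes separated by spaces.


{out.1, x2.1, x2.2} {out.2} {x1.1, x4.2} {x1.2} {x3.1, x3.2} {x4.1}

Connectivity passes through glued B-boundaries; trace each wire chain.
composing A on (x4, x1), with out.j its own outer ports: {out.1, x1.2} {out.2} {x1.1, x4.2} {x4.1}
composing B on (x4, x1, x3, x2), with out.j its own outer ports: {out.1, x2.1, x2.2} {out.2} {x1.1, x4.2} {x1.2} {x3.1, x3.2} {x4.1}


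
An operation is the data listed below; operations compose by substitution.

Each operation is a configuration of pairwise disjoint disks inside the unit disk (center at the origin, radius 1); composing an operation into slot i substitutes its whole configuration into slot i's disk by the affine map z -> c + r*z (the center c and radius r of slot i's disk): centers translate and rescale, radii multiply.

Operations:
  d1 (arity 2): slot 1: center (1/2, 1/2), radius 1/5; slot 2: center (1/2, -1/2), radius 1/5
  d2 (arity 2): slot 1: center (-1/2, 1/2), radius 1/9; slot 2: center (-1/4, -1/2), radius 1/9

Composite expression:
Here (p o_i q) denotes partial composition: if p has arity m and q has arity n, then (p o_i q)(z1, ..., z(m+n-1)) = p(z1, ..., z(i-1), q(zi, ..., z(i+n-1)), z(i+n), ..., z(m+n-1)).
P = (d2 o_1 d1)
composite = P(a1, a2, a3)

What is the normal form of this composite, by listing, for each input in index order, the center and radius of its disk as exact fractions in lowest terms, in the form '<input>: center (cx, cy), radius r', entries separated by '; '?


a1: center (-4/9, 5/9), radius 1/45; a2: center (-4/9, 4/9), radius 1/45; a3: center (-1/4, -1/2), radius 1/9

Follow each a-input down from d2: c' goes to c + r*c', radius to r*r'.
a1: after 2 affine steps, its disk has center (-4/9, 5/9), radius 1/45
a2: after 2 affine steps, its disk has center (-4/9, 4/9), radius 1/45
a3: after 1 affine step, its disk has center (-1/4, -1/2), radius 1/9


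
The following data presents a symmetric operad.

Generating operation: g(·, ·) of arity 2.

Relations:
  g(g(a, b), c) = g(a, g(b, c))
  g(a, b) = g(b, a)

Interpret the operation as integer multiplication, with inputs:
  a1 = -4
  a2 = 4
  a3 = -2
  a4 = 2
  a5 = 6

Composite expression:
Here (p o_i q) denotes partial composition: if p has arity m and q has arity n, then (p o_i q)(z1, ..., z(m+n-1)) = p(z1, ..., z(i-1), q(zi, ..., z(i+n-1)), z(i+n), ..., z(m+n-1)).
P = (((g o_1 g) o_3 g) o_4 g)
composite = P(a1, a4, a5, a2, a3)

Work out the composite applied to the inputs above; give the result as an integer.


g(a1, a4) = -8
g(a2, a3) = -8
g(a5, g(a2, a3)) = -48
g(g(a1, a4), g(a5, g(a2, a3))) = 384

384


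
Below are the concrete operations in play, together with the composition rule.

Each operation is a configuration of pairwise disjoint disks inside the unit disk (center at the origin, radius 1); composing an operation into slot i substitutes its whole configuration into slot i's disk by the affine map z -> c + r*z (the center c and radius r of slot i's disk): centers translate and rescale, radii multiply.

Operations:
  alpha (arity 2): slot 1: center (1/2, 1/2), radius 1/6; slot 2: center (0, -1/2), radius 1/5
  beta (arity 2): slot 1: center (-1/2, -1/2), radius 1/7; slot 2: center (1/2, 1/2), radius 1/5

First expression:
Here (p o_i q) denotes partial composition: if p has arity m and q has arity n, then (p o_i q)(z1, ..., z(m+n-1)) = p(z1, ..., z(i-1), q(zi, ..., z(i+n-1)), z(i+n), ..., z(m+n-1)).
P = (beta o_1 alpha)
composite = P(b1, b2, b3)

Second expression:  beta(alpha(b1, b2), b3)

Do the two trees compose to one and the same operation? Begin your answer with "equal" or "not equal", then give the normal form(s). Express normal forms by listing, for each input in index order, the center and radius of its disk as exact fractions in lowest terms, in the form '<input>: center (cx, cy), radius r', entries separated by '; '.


equal — both sides give b1: center (-3/7, -3/7), radius 1/42; b2: center (-1/2, -4/7), radius 1/35; b3: center (1/2, 1/2), radius 1/5

In normal form, the first expression is b1: center (-3/7, -3/7), radius 1/42; b2: center (-1/2, -4/7), radius 1/35; b3: center (1/2, 1/2), radius 1/5
In normal form, the second expression is b1: center (-3/7, -3/7), radius 1/42; b2: center (-1/2, -4/7), radius 1/35; b3: center (1/2, 1/2), radius 1/5
The normal forms match — equal.


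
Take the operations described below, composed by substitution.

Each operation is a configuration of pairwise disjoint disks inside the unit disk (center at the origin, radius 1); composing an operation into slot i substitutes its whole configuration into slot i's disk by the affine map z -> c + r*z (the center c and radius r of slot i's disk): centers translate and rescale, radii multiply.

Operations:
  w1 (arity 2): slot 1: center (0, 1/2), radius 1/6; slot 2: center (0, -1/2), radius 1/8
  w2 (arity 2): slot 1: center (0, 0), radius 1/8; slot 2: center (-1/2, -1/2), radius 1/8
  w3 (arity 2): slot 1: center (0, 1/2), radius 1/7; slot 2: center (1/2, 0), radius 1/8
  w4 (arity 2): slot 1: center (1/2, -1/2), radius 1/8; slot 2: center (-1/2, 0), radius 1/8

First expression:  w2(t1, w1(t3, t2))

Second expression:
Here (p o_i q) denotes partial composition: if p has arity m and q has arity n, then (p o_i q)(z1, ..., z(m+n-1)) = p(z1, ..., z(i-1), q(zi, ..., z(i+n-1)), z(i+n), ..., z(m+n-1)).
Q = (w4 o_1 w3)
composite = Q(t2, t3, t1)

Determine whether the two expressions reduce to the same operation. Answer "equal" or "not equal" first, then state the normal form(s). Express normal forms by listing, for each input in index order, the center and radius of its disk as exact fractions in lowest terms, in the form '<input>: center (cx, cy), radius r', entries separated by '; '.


In normal form, the first expression is t1: center (0, 0), radius 1/8; t2: center (-1/2, -9/16), radius 1/64; t3: center (-1/2, -7/16), radius 1/48
In normal form, the second expression is t1: center (-1/2, 0), radius 1/8; t2: center (1/2, -7/16), radius 1/56; t3: center (9/16, -1/2), radius 1/64
They disagree, so not equal.

not equal; the first gives t1: center (0, 0), radius 1/8; t2: center (-1/2, -9/16), radius 1/64; t3: center (-1/2, -7/16), radius 1/48 and the second t1: center (-1/2, 0), radius 1/8; t2: center (1/2, -7/16), radius 1/56; t3: center (9/16, -1/2), radius 1/64


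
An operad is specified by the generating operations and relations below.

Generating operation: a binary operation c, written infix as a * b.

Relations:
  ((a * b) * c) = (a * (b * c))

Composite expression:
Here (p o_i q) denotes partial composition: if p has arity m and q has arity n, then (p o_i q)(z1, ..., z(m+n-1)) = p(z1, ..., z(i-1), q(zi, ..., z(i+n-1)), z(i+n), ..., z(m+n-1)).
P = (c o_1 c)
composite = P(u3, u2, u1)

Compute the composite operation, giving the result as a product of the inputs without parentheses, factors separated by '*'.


u3 * u2 * u1


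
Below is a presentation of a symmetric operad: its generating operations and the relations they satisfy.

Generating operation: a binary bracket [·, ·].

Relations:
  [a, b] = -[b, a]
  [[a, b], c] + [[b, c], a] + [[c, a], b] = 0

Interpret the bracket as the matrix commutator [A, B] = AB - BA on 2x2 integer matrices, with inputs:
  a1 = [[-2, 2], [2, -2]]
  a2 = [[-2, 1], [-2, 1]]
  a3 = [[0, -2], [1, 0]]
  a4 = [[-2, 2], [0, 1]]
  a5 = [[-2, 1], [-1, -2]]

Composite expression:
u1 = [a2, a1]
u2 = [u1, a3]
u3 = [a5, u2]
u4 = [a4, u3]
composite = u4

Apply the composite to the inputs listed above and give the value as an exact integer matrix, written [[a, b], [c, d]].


[a2, a1] = [[6, -6], [6, -6]]
[[a2, a1], a3] = [[6, -24], [-12, -6]]
[a5, [[a2, a1], a3]] = [[-36, -12], [-12, 36]]
[a4, [a5, [[a2, a1], a3]]] = [[-24, 180], [-36, 24]]

[[-24, 180], [-36, 24]]


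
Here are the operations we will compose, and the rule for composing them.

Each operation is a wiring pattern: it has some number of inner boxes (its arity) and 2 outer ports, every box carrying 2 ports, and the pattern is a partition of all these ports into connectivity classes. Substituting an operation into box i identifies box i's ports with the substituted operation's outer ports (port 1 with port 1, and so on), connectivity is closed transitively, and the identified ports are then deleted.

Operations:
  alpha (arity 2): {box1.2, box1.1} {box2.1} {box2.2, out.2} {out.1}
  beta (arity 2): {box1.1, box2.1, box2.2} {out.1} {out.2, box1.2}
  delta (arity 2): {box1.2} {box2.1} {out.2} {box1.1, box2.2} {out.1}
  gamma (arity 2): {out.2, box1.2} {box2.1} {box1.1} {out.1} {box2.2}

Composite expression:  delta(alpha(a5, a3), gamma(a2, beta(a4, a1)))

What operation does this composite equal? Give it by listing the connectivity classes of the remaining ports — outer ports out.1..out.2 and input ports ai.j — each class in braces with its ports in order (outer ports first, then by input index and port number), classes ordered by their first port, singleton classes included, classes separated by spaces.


{out.1} {out.2} {a1.1, a1.2, a4.1} {a2.1} {a2.2} {a3.1} {a3.2} {a4.2} {a5.1, a5.2}

Connectivity passes through glued delta-boundaries; trace each wire chain.
the subtree at alpha composes to {out.1} {out.2, a3.2} {a3.1} {a5.1, a5.2} on (a5, a3); out.j = own outer ports
the subtree at beta composes to {out.1} {out.2, a4.2} {a1.1, a1.2, a4.1} on (a4, a1); out.j = own outer ports
the subtree at gamma composes to {out.1} {out.2, a2.2} {a1.1, a1.2, a4.1} {a2.1} {a4.2} on (a2, a4, a1); out.j = own outer ports
the subtree at delta composes to {out.1} {out.2} {a1.1, a1.2, a4.1} {a2.1} {a2.2} {a3.1} {a3.2} {a4.2} {a5.1, a5.2} on (a5, a3, a2, a4, a1); out.j = own outer ports


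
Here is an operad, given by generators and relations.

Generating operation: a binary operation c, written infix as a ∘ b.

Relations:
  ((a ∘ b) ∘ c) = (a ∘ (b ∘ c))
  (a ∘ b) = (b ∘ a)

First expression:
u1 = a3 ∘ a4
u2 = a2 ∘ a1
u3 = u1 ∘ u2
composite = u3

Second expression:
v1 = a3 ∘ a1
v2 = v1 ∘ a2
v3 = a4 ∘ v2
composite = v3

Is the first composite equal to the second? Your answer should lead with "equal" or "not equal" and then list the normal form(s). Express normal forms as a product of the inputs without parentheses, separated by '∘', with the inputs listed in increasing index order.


equal — both sides give a1 ∘ a2 ∘ a3 ∘ a4

In normal form, the first expression is a1 ∘ a2 ∘ a3 ∘ a4
In normal form, the second expression is a1 ∘ a2 ∘ a3 ∘ a4
Same normal form: equal.


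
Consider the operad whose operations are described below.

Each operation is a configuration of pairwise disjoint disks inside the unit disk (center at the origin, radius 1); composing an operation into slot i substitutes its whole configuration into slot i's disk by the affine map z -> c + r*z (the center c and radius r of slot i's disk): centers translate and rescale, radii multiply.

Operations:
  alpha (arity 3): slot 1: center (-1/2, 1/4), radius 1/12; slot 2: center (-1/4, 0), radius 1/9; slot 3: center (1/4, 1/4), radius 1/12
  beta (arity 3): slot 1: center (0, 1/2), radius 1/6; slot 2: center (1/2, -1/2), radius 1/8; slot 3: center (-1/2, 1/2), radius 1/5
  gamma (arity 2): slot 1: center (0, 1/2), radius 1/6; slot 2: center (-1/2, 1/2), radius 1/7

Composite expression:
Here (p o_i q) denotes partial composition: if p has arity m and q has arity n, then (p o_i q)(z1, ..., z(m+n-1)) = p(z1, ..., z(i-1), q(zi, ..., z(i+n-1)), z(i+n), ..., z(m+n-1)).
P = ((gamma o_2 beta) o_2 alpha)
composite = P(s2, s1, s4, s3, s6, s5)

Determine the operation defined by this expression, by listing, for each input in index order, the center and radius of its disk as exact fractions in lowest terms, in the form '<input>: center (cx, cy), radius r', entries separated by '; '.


s1: center (-43/84, 97/168), radius 1/504; s2: center (0, 1/2), radius 1/6; s3: center (-83/168, 97/168), radius 1/504; s4: center (-85/168, 4/7), radius 1/378; s5: center (-4/7, 4/7), radius 1/35; s6: center (-3/7, 3/7), radius 1/56

Only the slot chain above each s matters under gamma; compose those maps.
input s2: applying the 1 nested substitution gives center (0, 1/2), radius 1/6
input s1: applying the 3 nested substitutions gives center (-43/84, 97/168), radius 1/504
input s4: applying the 3 nested substitutions gives center (-85/168, 4/7), radius 1/378
input s3: applying the 3 nested substitutions gives center (-83/168, 97/168), radius 1/504
input s6: applying the 2 nested substitutions gives center (-3/7, 3/7), radius 1/56
input s5: applying the 2 nested substitutions gives center (-4/7, 4/7), radius 1/35


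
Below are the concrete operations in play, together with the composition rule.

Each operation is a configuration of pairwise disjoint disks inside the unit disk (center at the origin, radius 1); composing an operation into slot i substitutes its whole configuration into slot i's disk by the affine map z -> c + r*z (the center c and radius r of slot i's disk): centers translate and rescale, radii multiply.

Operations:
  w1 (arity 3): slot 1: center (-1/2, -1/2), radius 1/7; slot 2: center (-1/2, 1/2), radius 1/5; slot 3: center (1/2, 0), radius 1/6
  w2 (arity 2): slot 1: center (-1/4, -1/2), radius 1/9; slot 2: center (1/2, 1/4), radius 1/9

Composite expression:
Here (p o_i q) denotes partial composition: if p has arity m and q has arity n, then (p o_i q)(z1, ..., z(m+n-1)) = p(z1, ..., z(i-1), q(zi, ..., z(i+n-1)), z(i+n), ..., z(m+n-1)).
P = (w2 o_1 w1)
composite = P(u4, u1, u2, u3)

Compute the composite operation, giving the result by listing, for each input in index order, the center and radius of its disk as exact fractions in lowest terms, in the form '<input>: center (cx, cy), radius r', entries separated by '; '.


u1: center (-11/36, -4/9), radius 1/45; u2: center (-7/36, -1/2), radius 1/54; u3: center (1/2, 1/4), radius 1/9; u4: center (-11/36, -5/9), radius 1/63

Nesting under w2 composes maps z -> c + r*z down each u-path.
input u4: applying the 2 nested substitutions gives center (-11/36, -5/9), radius 1/63
input u1: applying the 2 nested substitutions gives center (-11/36, -4/9), radius 1/45
input u2: applying the 2 nested substitutions gives center (-7/36, -1/2), radius 1/54
input u3: applying the 1 nested substitution gives center (1/2, 1/4), radius 1/9


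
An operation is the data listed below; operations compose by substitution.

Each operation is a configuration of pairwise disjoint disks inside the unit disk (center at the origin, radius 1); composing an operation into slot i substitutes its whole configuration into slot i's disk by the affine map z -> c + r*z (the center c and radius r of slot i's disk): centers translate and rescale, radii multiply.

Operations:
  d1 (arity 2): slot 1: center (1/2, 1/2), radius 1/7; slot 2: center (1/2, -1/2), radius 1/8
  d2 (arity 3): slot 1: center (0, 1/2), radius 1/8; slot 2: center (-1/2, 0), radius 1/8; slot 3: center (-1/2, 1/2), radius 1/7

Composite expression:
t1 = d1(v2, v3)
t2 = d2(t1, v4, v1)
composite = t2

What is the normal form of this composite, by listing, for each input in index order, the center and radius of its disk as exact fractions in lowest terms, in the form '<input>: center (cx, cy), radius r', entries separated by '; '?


Only the slot chain above each v matters under d2; compose those maps.
for v2, the 2-step affine chain lands on center (1/16, 9/16), radius 1/56
for v3, the 2-step affine chain lands on center (1/16, 7/16), radius 1/64
for v4, the 1-step affine chain lands on center (-1/2, 0), radius 1/8
for v1, the 1-step affine chain lands on center (-1/2, 1/2), radius 1/7

v1: center (-1/2, 1/2), radius 1/7; v2: center (1/16, 9/16), radius 1/56; v3: center (1/16, 7/16), radius 1/64; v4: center (-1/2, 0), radius 1/8


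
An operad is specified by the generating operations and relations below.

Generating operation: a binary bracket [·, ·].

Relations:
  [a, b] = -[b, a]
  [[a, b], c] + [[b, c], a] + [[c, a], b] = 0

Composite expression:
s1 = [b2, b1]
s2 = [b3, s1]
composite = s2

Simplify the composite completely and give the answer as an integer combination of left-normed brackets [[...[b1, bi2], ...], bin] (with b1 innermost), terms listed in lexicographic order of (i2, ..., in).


[[b1, b2], b3]

Antisymmetry and Jacobi reduce to b1-anchored left-normed brackets.
Composite bracket: [b3, [b2, b1]]
The bracket unfolds into 4 signed words via [a, b] = ab - ba (2^2 = 4).
The b1-initial words carry the normal form:
  b1b2b3 appears with sign +1, giving the term +[[b1, b2], b3]


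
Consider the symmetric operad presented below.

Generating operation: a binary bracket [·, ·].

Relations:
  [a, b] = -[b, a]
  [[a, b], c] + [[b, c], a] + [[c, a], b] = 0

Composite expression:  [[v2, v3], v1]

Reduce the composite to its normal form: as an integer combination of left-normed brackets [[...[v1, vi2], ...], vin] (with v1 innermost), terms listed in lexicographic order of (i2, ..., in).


-[[v1, v2], v3] + [[v1, v3], v2]

A multilinear Lie element is pinned by v1-initial words (v1 innermost).
Composite bracket: [[v2, v3], v1]
Each bracket splits as ab - ba, giving 4 signed words (2^2 = 4).
Coefficients come from the v1-initial words:
  word v1v2v3 has sign -1, contributing -[[v1, v2], v3]
  word v1v3v2 has sign +1, contributing +[[v1, v3], v2]


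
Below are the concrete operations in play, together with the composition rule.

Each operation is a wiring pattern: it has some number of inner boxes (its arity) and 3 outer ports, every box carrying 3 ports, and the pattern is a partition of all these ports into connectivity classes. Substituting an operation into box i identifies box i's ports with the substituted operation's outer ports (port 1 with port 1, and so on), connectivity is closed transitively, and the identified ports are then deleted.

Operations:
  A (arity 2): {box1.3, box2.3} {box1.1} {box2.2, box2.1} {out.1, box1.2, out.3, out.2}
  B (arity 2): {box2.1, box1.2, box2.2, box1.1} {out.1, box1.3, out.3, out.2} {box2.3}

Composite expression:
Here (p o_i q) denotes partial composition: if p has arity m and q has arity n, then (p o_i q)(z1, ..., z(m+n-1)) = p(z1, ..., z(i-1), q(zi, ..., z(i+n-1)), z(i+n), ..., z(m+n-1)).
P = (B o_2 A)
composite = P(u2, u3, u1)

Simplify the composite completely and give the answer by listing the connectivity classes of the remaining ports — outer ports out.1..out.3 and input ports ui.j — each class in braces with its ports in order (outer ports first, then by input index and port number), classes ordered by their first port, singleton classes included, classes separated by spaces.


{out.1, out.2, out.3, u2.3} {u1.1, u1.2} {u1.3, u3.3} {u2.1, u2.2, u3.2} {u3.1}

Reachability decides: close wires over B-identified ports.
through A, on inputs (u3, u1): {out.1, out.2, out.3, u3.2} {u1.1, u1.2} {u1.3, u3.3} {u3.1} (out.j = stage outer ports)
through B, on inputs (u2, u3, u1): {out.1, out.2, out.3, u2.3} {u1.1, u1.2} {u1.3, u3.3} {u2.1, u2.2, u3.2} {u3.1} (out.j = stage outer ports)
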